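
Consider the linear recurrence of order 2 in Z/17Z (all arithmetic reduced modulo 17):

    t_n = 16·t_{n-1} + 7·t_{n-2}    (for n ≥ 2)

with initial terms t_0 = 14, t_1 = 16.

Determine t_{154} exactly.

t_2 = 16·16 + 7·14 = 14
t_3 = 16·14 + 7·16 = 13
t_4 = 16·13 + 7·14 = 0
t_5 = 16·0 + 7·13 = 6
t_6 = 16·6 + 7·0 = 11
t_7 = 16·11 + 7·6 = 14
t_8 = 16·14 + 7·11 = 12
t_9 = 16·12 + 7·14 = 1
t_10 = 16·1 + 7·12 = 15
t_11 = 16·15 + 7·1 = 9
t_12 = 16·9 + 7·15 = 11
t_13 = 16·11 + 7·9 = 1
t_14 = 16·1 + 7·11 = 8
t_15 = 16·8 + 7·1 = 16
t_16 = 16·16 + 7·8 = 6
t_17 = 16·6 + 7·16 = 4
t_18 = 16·4 + 7·6 = 4
t_19 = 16·4 + 7·4 = 7
t_20 = 16·7 + 7·4 = 4
t_21 = 16·4 + 7·7 = 11
t_22 = 16·11 + 7·4 = 0
t_23 = 16·0 + 7·11 = 9
t_24 = 16·9 + 7·0 = 8
t_25 = 16·8 + 7·9 = 4
t_26 = 16·4 + 7·8 = 1
t_27 = 16·1 + 7·4 = 10
t_28 = 16·10 + 7·1 = 14
t_29 = 16·14 + 7·10 = 5
t_30 = 16·5 + 7·14 = 8
t_31 = 16·8 + 7·5 = 10
t_32 = 16·10 + 7·8 = 12
t_33 = 16·12 + 7·10 = 7
t_34 = 16·7 + 7·12 = 9
t_35 = 16·9 + 7·7 = 6
t_36 = 16·6 + 7·9 = 6
t_37 = 16·6 + 7·6 = 2
t_38 = 16·2 + 7·6 = 6
t_39 = 16·6 + 7·2 = 8
t_40 = 16·8 + 7·6 = 0
t_41 = 16·0 + 7·8 = 5
t_42 = 16·5 + 7·0 = 12
t_43 = 16·12 + 7·5 = 6
t_44 = 16·6 + 7·12 = 10
t_45 = 16·10 + 7·6 = 15
t_46 = 16·15 + 7·10 = 4
t_47 = 16·4 + 7·15 = 16
t_48 = 16·16 + 7·4 = 12
t_49 = 16·12 + 7·16 = 15
t_50 = 16·15 + 7·12 = 1
t_51 = 16·1 + 7·15 = 2
t_52 = 16·2 + 7·1 = 5
t_53 = 16·5 + 7·2 = 9
t_54 = 16·9 + 7·5 = 9
t_55 = 16·9 + 7·9 = 3
t_56 = 16·3 + 7·9 = 9
t_57 = 16·9 + 7·3 = 12
t_58 = 16·12 + 7·9 = 0
t_59 = 16·0 + 7·12 = 16
t_60 = 16·16 + 7·0 = 1
t_61 = 16·1 + 7·16 = 9
t_62 = 16·9 + 7·1 = 15
t_63 = 16·15 + 7·9 = 14
t_64 = 16·14 + 7·15 = 6
t_65 = 16·6 + 7·14 = 7
t_66 = 16·7 + 7·6 = 1
t_67 = 16·1 + 7·7 = 14
t_68 = 16·14 + 7·1 = 10
t_69 = 16·10 + 7·14 = 3
t_70 = 16·3 + 7·10 = 16
t_71 = 16·16 + 7·3 = 5
t_72 = 16·5 + 7·16 = 5
t_73 = 16·5 + 7·5 = 13
t_74 = 16·13 + 7·5 = 5
t_75 = 16·5 + 7·13 = 1
t_76 = 16·1 + 7·5 = 0
t_77 = 16·0 + 7·1 = 7
t_78 = 16·7 + 7·0 = 10
t_79 = 16·10 + 7·7 = 5
t_80 = 16·5 + 7·10 = 14
t_81 = 16·14 + 7·5 = 4
t_82 = 16·4 + 7·14 = 9
t_83 = 16·9 + 7·4 = 2
t_84 = 16·2 + 7·9 = 10
t_85 = 16·10 + 7·2 = 4
t_86 = 16·4 + 7·10 = 15
t_87 = 16·15 + 7·4 = 13
t_88 = 16·13 + 7·15 = 7
t_89 = 16·7 + 7·13 = 16
t_90 = 16·16 + 7·7 = 16
t_91 = 16·16 + 7·16 = 11
t_92 = 16·11 + 7·16 = 16
t_93 = 16·16 + 7·11 = 10
t_94 = 16·10 + 7·16 = 0
t_95 = 16·0 + 7·10 = 2
t_96 = 16·2 + 7·0 = 15
t_97 = 16·15 + 7·2 = 16
t_98 = 16·16 + 7·15 = 4
t_99 = 16·4 + 7·16 = 6
t_100 = 16·6 + 7·4 = 5
t_101 = 16·5 + 7·6 = 3
t_102 = 16·3 + 7·5 = 15
t_103 = 16·15 + 7·3 = 6
t_104 = 16·6 + 7·15 = 14
t_105 = 16·14 + 7·6 = 11
t_106 = 16·11 + 7·14 = 2
t_107 = 16·2 + 7·11 = 7
t_108 = 16·7 + 7·2 = 7
t_109 = 16·7 + 7·7 = 8
t_110 = 16·8 + 7·7 = 7
t_111 = 16·7 + 7·8 = 15
t_112 = 16·15 + 7·7 = 0
t_113 = 16·0 + 7·15 = 3
t_114 = 16·3 + 7·0 = 14
t_115 = 16·14 + 7·3 = 7
t_116 = 16·7 + 7·14 = 6
t_117 = 16·6 + 7·7 = 9
t_118 = 16·9 + 7·6 = 16
t_119 = 16·16 + 7·9 = 13
t_120 = 16·13 + 7·16 = 14
t_121 = 16·14 + 7·13 = 9
t_122 = 16·9 + 7·14 = 4
t_123 = 16·4 + 7·9 = 8
t_124 = 16·8 + 7·4 = 3
t_125 = 16·3 + 7·8 = 2
t_126 = 16·2 + 7·3 = 2
t_127 = 16·2 + 7·2 = 12
t_128 = 16·12 + 7·2 = 2
t_129 = 16·2 + 7·12 = 14
t_130 = 16·14 + 7·2 = 0
t_131 = 16·0 + 7·14 = 13
t_132 = 16·13 + 7·0 = 4
t_133 = 16·4 + 7·13 = 2
t_134 = 16·2 + 7·4 = 9
t_135 = 16·9 + 7·2 = 5
t_136 = 16·5 + 7·9 = 7
t_137 = 16·7 + 7·5 = 11
t_138 = 16·11 + 7·7 = 4
t_139 = 16·4 + 7·11 = 5
t_140 = 16·5 + 7·4 = 6
t_141 = 16·6 + 7·5 = 12
t_142 = 16·12 + 7·6 = 13
t_143 = 16·13 + 7·12 = 3
t_144 = 16·3 + 7·13 = 3
t_145 = 16·3 + 7·3 = 1
t_146 = 16·1 + 7·3 = 3
t_147 = 16·3 + 7·1 = 4
t_148 = 16·4 + 7·3 = 0
t_149 = 16·0 + 7·4 = 11
t_150 = 16·11 + 7·0 = 6
t_151 = 16·6 + 7·11 = 3
t_152 = 16·3 + 7·6 = 5
t_153 = 16·5 + 7·3 = 16
t_154 = 16·16 + 7·5 = 2

2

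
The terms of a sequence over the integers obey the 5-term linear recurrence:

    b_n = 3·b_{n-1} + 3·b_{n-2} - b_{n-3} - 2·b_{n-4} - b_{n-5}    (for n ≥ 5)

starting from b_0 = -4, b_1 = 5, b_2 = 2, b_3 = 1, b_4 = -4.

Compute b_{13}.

-691729

b_5 = 3·-4 + 3·1 + -1·2 + -2·5 + -1·-4 = -17
b_6 = 3·-17 + 3·-4 + -1·1 + -2·2 + -1·5 = -73
b_7 = 3·-73 + 3·-17 + -1·-4 + -2·1 + -1·2 = -270
b_8 = 3·-270 + 3·-73 + -1·-17 + -2·-4 + -1·1 = -1005
b_9 = 3·-1005 + 3·-270 + -1·-73 + -2·-17 + -1·-4 = -3714
b_10 = 3·-3714 + 3·-1005 + -1·-270 + -2·-73 + -1·-17 = -13724
b_11 = 3·-13724 + 3·-3714 + -1·-1005 + -2·-270 + -1·-73 = -50696
b_12 = 3·-50696 + 3·-13724 + -1·-3714 + -2·-1005 + -1·-270 = -187266
b_13 = 3·-187266 + 3·-50696 + -1·-13724 + -2·-3714 + -1·-1005 = -691729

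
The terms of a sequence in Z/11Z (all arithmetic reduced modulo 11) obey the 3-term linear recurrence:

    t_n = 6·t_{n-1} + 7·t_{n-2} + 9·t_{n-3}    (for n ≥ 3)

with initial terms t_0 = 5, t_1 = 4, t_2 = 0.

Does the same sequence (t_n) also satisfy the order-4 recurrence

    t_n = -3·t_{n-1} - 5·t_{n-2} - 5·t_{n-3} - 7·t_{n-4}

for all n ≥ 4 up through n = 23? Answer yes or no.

Terms t_0..t_23: 5, 4, 0, 7, 1, 0, 4, 0, 6, 6, 1, 3, 2, 9, 7, 2, 10, 5, 8, 8, 6, 10, 9, 2
n=4: candidate gives 1, actual t_4 = 1 ✓
n=5: candidate gives 0, actual t_5 = 0 ✓
n=6: candidate gives 4, actual t_6 = 4 ✓
n=7: candidate gives 0, actual t_7 = 0 ✓
n=8: candidate gives 6, actual t_8 = 6 ✓
n=9: candidate gives 6, actual t_9 = 6 ✓
n=10: candidate gives 1, actual t_10 = 1 ✓
n=11: candidate gives 3, actual t_11 = 3 ✓
n=12: candidate gives 2, actual t_12 = 2 ✓
n=13: candidate gives 9, actual t_13 = 9 ✓
n=14: candidate gives 7, actual t_14 = 7 ✓
n=15: candidate gives 2, actual t_15 = 2 ✓
n=16: candidate gives 10, actual t_16 = 10 ✓
n=17: candidate gives 5, actual t_17 = 5 ✓
n=18: candidate gives 8, actual t_18 = 8 ✓
n=19: candidate gives 8, actual t_19 = 8 ✓
n=20: candidate gives 6, actual t_20 = 6 ✓
n=21: candidate gives 10, actual t_21 = 10 ✓
n=22: candidate gives 9, actual t_22 = 9 ✓
n=23: candidate gives 2, actual t_23 = 2 ✓

yes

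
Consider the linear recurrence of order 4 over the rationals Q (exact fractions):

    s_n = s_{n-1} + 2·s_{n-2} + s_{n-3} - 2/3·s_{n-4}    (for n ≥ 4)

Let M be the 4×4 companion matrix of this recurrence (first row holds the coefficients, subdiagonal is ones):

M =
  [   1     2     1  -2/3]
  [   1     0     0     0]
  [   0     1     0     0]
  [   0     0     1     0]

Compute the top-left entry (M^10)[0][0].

(M^10)[0][0] is the top entry after applying M 10 times to the unit state (1, 0, 0, 0). Equivalently it is h_{13} for the auxiliary sequence (h_n) obeying the same recurrence with h_3 = 1 and h_i = 0 for 0 ≤ i < 3:
h_4 = 1·1 + 2·0 + 1·0 + -2/3·0 = 1
h_5 = 1·1 + 2·1 + 1·0 + -2/3·0 = 3
h_6 = 1·3 + 2·1 + 1·1 + -2/3·0 = 6
h_7 = 1·6 + 2·3 + 1·1 + -2/3·1 = 37/3
h_8 = 1·37/3 + 2·6 + 1·3 + -2/3·1 = 80/3
h_9 = 1·80/3 + 2·37/3 + 1·6 + -2/3·3 = 166/3
h_10 = 1·166/3 + 2·80/3 + 1·37/3 + -2/3·6 = 117
h_11 = 1·117 + 2·166/3 + 1·80/3 + -2/3·37/3 = 2215/9
h_12 = 1·2215/9 + 2·117 + 1·166/3 + -2/3·80/3 = 1553/3
h_13 = 1·1553/3 + 2·2215/9 + 1·117 + -2/3·166/3 = 1090

1090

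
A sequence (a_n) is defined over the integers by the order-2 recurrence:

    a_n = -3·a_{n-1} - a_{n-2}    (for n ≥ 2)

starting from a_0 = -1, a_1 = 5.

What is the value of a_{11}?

81790

a_2 = -3·5 + -1·-1 = -14
a_3 = -3·-14 + -1·5 = 37
a_4 = -3·37 + -1·-14 = -97
a_5 = -3·-97 + -1·37 = 254
a_6 = -3·254 + -1·-97 = -665
a_7 = -3·-665 + -1·254 = 1741
a_8 = -3·1741 + -1·-665 = -4558
a_9 = -3·-4558 + -1·1741 = 11933
a_10 = -3·11933 + -1·-4558 = -31241
a_11 = -3·-31241 + -1·11933 = 81790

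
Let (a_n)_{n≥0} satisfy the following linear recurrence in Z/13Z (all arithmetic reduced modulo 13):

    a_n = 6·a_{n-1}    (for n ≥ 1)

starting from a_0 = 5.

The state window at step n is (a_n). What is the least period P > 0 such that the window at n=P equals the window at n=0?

12

n=0: window = (5)
n=1: window = (4)
n=2: window = (11)
n=3: window = (1)
n=4: window = (6)
n=5: window = (10)
n=6: window = (8)
n=7: window = (9)
n=8: window = (2)
n=9: window = (12)
n=10: window = (7)
n=11: window = (3)
n=12: window = (5)
window at n=12 equals window at n=0 → period = 12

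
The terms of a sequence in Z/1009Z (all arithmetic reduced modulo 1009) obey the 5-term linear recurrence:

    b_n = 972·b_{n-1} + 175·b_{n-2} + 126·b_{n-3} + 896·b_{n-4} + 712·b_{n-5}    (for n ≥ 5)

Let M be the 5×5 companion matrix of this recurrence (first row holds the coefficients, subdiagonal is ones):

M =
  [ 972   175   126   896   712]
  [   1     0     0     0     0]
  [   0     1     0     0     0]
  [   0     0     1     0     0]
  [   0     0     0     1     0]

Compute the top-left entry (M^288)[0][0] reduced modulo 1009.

(M^288)[0][0] is the top entry after applying M 288 times to the unit state (1, 0, 0, 0, 0). Equivalently it is h_{292} for the auxiliary sequence (h_n) obeying the same recurrence with h_4 = 1 and h_i = 0 for 0 ≤ i < 4:
h_5 = 972·1 + 175·0 + 126·0 + 896·0 + 712·0 = 972
h_6 = 972·972 + 175·1 + 126·0 + 896·0 + 712·0 = 535
h_7 = 972·535 + 175·972 + 126·1 + 896·0 + 712·0 = 90
h_8 = 972·90 + 175·535 + 126·972 + 896·1 + 712·0 = 764
h_9 = 972·764 + 175·90 + 126·535 + 896·972 + 712·1 = 254
h_10 = 972·254 + 175·764 + 126·90 + 896·535 + 712·972 = 411
Continuing the recurrence:
  h_11 = 838;  h_12 = 221;  h_13 = 234;  h_14 = 607;  h_15 = 97;  h_16 = 530
  h_17 = 939;  h_18 = 752;  h_19 = 942;  h_20 = 236;  h_21 = 470;  h_22 = 723
  h_23 = 632;  h_24 = 206;  h_25 = 244;  h_26 = 391;  h_27 = 112;  h_28 = 78
  h_29 = 433;  h_30 = 26;  h_31 = 254;  h_32 = 569;  h_33 = 992;  h_34 = 669
  h_35 = 479;  h_36 = 862;  h_37 = 432;  h_38 = 565;  h_39 = 288;  h_40 = 855
  h_41 = 42;  h_42 = 282;  h_43 = 152;  h_44 = 55;  h_45 = 189;  h_46 = 651
  h_47 = 753;  h_48 = 1006;  h_49 = 654;  h_50 = 999;  h_51 = 473;  h_52 = 282
  h_53 = 88;  h_54 = 367;  h_55 = 1000;  h_56 = 163;  h_57 = 433;  h_58 = 267
  h_59 = 650;  h_60 = 947;  h_61 = 887;  h_62 = 539;  h_63 = 955;  h_64 = 852
  h_65 = 618;  h_66 = 920;  h_67 = 238;  h_68 = 492;  h_69 = 126;  h_70 = 495
  h_71 = 690;  h_72 = 130;  h_73 = 795;  h_74 = 35;  h_75 = 864;  h_76 = 3
  h_77 = 820;  h_78 = 419;  h_79 = 168;  h_80 = 256;  h_81 = 360;  h_82 = 894
  h_83 = 480;  h_84 = 290;  h_85 = 590;  h_86 = 520;  h_87 = 574;  h_88 = 51
  h_89 = 184;  h_90 = 882;  h_91 = 598;  h_92 = 356;  h_93 = 186;  h_94 = 668
  h_95 = 637;  h_96 = 842;  h_97 = 406;  h_98 = 135;  h_99 = 652;  h_100 = 410
  h_101 = 599;  h_102 = 947;  h_103 = 612;  h_104 = 779;  h_105 = 70;  h_106 = 599
  h_107 = 166;  h_108 = 161;  h_109 = 554;  h_110 = 656;  h_111 = 230;  h_112 = 636
  h_113 = 54;  h_114 = 516;  h_115 = 13;  h_116 = 841;  h_117 = 602;  h_118 = 734
  h_119 = 176;  h_120 = 14;  h_121 = 709;  h_122 = 6;  h_123 = 739;  h_124 = 106
  h_125 = 515;  h_126 = 420;  h_127 = 634;  h_128 = 515;  h_129 = 652;  h_130 = 965
  h_131 = 380;  h_132 = 564;  h_133 = 122;  h_134 = 817;  h_135 = 25;  h_136 = 1
  h_137 = 652;  h_138 = 987;  h_139 = 736;  h_140 = 145;  h_141 = 276;  h_142 = 488
  h_143 = 132;  h_144 = 386;  h_145 = 89;  h_146 = 277;  h_147 = 55;  h_148 = 57
  h_149 = 457;  h_150 = 784;  h_151 = 944;  h_152 = 863;  h_153 = 25;  h_154 = 327
  h_155 = 627;  h_156 = 331;  h_157 = 624;  h_158 = 851;  h_159 = 890;  h_160 = 258
  h_161 = 864;  h_162 = 226;  h_163 = 622;  h_164 = 419;  h_165 = 33;  h_166 = 509
  h_167 = 201;  h_168 = 20;  h_169 = 667;  h_170 = 396;  h_171 = 328;  h_172 = 547
  h_173 = 701;  h_174 = 448;  h_175 = 165;  h_176 = 385;  h_177 = 936;  h_178 = 548
  h_179 = 982;  h_180 = 236;  h_181 = 954;  h_182 = 699;  h_183 = 19;  h_184 = 188
  h_185 = 386;  h_186 = 738;  h_187 = 487;  h_188 = 701;  h_189 = 354;  h_190 = 146
  h_191 = 818;  h_192 = 683;  h_193 = 75;  h_194 = 309;  h_195 = 386;  h_196 = 539
  h_197 = 331;  h_198 = 874;  h_199 = 488;  h_200 = 42;  h_201 = 520;  h_202 = 852
  h_203 = 278;  h_204 = 166;  h_205 = 933;  h_206 = 821;  h_207 = 526;  h_208 = 196
  h_209 = 216;  h_210 = 185;  h_211 = 590;  h_212 = 651;  h_213 = 682;  h_214 = 281
  h_215 = 752;  h_216 = 759;  h_217 = 689;  h_218 = 65;  h_219 = 975;  h_220 = 208
  h_221 = 18;  h_222 = 83;  h_223 = 734;  h_224 = 445;  h_225 = 111;  h_226 = 177
  h_227 = 704;  h_228 = 862;  h_229 = 179;  h_230 = 361;  h_231 = 513;  h_232 = 396
  h_233 = 763;  h_234 = 652;  h_235 = 165;  h_236 = 970;  h_237 = 458;  h_238 = 441
  h_239 = 1007;  h_240 = 558;  h_241 = 453;  h_242 = 723;  h_243 = 153;  h_244 = 456
  h_245 = 121;  h_246 = 450;  h_247 = 482;  h_248 = 382;  h_249 = 9;  h_250 = 102
  h_251 = 86;  h_252 = 3;  h_253 = 94;  h_254 = 747;  h_255 = 636;  h_256 = 328
  h_257 = 153;  h_258 = 375;  h_259 = 643;  h_260 = 632;  h_261 = 497;  h_262 = 657
  h_263 = 642;  h_264 = 428;  h_265 = 7;  h_266 = 277;  h_267 = 218;  h_268 = 17
  h_269 = 11;  h_270 = 692;  h_271 = 712;  h_272 = 214;  h_273 = 827;  h_274 = 974
  h_275 = 12;  h_276 = 220;  h_277 = 35;  h_278 = 871;  h_279 = 567;  h_280 = 478
  h_281 = 910;  h_282 = 496;  h_283 = 457;  h_284 = 480;  h_285 = 995;  h_286 = 429
  h_287 = 608;  h_288 = 88;  h_289 = 76;  h_290 = 481
h_291 = 972·481 + 175·76 + 126·88 + 896·608 + 712·429 = 166
h_292 = 972·166 + 175·481 + 126·76 + 896·88 + 712·608 = 7

7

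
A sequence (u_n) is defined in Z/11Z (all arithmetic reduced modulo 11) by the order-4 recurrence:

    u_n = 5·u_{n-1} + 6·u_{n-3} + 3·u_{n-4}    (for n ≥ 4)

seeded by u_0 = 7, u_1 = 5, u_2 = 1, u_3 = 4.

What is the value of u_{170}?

u_4 = 5·4 + 0·1 + 6·5 + 3·7 = 5
u_5 = 5·5 + 0·4 + 6·1 + 3·5 = 2
u_6 = 5·2 + 0·5 + 6·4 + 3·1 = 4
u_7 = 5·4 + 0·2 + 6·5 + 3·4 = 7
u_8 = 5·7 + 0·4 + 6·2 + 3·5 = 7
u_9 = 5·7 + 0·7 + 6·4 + 3·2 = 10
u_10 = 5·10 + 0·7 + 6·7 + 3·4 = 5
u_11 = 5·5 + 0·10 + 6·7 + 3·7 = 0
u_12 = 5·0 + 0·5 + 6·10 + 3·7 = 4
u_13 = 5·4 + 0·0 + 6·5 + 3·10 = 3
u_14 = 5·3 + 0·4 + 6·0 + 3·5 = 8
u_15 = 5·8 + 0·3 + 6·4 + 3·0 = 9
u_16 = 5·9 + 0·8 + 6·3 + 3·4 = 9
u_17 = 5·9 + 0·9 + 6·8 + 3·3 = 3
u_18 = 5·3 + 0·9 + 6·9 + 3·8 = 5
u_19 = 5·5 + 0·3 + 6·9 + 3·9 = 7
u_20 = 5·7 + 0·5 + 6·3 + 3·9 = 3
u_21 = 5·3 + 0·7 + 6·5 + 3·3 = 10
u_22 = 5·10 + 0·3 + 6·7 + 3·5 = 8
u_23 = 5·8 + 0·10 + 6·3 + 3·7 = 2
u_24 = 5·2 + 0·8 + 6·10 + 3·3 = 2
u_25 = 5·2 + 0·2 + 6·8 + 3·10 = 0
u_26 = 5·0 + 0·2 + 6·2 + 3·8 = 3
u_27 = 5·3 + 0·0 + 6·2 + 3·2 = 0
u_28 = 5·0 + 0·3 + 6·0 + 3·2 = 6
u_29 = 5·6 + 0·0 + 6·3 + 3·0 = 4
u_30 = 5·4 + 0·6 + 6·0 + 3·3 = 7
u_31 = 5·7 + 0·4 + 6·6 + 3·0 = 5
u_32 = 5·5 + 0·7 + 6·4 + 3·6 = 1
u_33 = 5·1 + 0·5 + 6·7 + 3·4 = 4
(u_30, u_31, u_32, u_33) = (7, 5, 1, 4) = (u_0, u_1, u_2, u_3), so the sequence has period 30.
170 ≡ 20 (mod 30), hence u_170 = u_20 = 3.

3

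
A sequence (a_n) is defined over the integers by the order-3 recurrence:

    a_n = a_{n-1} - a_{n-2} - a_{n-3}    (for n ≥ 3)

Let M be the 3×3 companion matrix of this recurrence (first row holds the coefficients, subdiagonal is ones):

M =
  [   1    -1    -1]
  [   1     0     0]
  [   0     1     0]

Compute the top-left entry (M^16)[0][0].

(M^16)[0][0] is the top entry after applying M 16 times to the unit state (1, 0, 0). Equivalently it is h_{18} for the auxiliary sequence (h_n) obeying the same recurrence with h_2 = 1 and h_i = 0 for 0 ≤ i < 2:
h_3 = 1·1 + -1·0 + -1·0 = 1
h_4 = 1·1 + -1·1 + -1·0 = 0
h_5 = 1·0 + -1·1 + -1·1 = -2
h_6 = 1·-2 + -1·0 + -1·1 = -3
h_7 = 1·-3 + -1·-2 + -1·0 = -1
h_8 = 1·-1 + -1·-3 + -1·-2 = 4
h_9 = 1·4 + -1·-1 + -1·-3 = 8
h_10 = 1·8 + -1·4 + -1·-1 = 5
h_11 = 1·5 + -1·8 + -1·4 = -7
h_12 = 1·-7 + -1·5 + -1·8 = -20
h_13 = 1·-20 + -1·-7 + -1·5 = -18
h_14 = 1·-18 + -1·-20 + -1·-7 = 9
h_15 = 1·9 + -1·-18 + -1·-20 = 47
h_16 = 1·47 + -1·9 + -1·-18 = 56
h_17 = 1·56 + -1·47 + -1·9 = 0
h_18 = 1·0 + -1·56 + -1·47 = -103

-103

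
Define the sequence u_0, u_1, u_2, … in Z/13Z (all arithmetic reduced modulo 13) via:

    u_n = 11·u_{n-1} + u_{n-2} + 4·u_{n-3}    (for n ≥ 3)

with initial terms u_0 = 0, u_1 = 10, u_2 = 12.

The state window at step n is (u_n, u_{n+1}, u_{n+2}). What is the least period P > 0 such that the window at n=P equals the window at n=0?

n=0: window = (0, 10, 12)
n=1: window = (10, 12, 12)
n=2: window = (12, 12, 2)
n=3: window = (12, 2, 4)
n=4: window = (2, 4, 3)
n=5: window = (4, 3, 6)
n=6: window = (3, 6, 7)
n=7: window = (6, 7, 4)
n=8: window = (7, 4, 10)
n=9: window = (4, 10, 12)
n=10: window = (10, 12, 2)
n=11: window = (12, 2, 9)
n=12: window = (2, 9, 6)
n=13: window = (9, 6, 5)
n=14: window = (6, 5, 6)
n=15: window = (5, 6, 4)
n=16: window = (6, 4, 5)
n=17: window = (4, 5, 5)
n=18: window = (5, 5, 11)
n=19: window = (5, 11, 3)
n=20: window = (11, 3, 12)
n=21: window = (3, 12, 10)
n=22: window = (12, 10, 4)
n=23: window = (10, 4, 11)
n=24: window = (4, 11, 9)
n=25: window = (11, 9, 9)
n=26: window = (9, 9, 9)
n=27: window = (9, 9, 1)
n=28: window = (9, 1, 4)
n=29: window = (1, 4, 3)
n=30: window = (4, 3, 2)
n=31: window = (3, 2, 2)
n=32: window = (2, 2, 10)
n=33: window = (2, 10, 3)
n=34: window = (10, 3, 12)
n=35: window = (3, 12, 6)
n=36: window = (12, 6, 12)
n=37: window = (6, 12, 4)
n=38: window = (12, 4, 2)
n=39: window = (4, 2, 9)
n=40: window = (2, 9, 0)
…
n=1096: window = (7, 8, 0)
n=1097: window = (8, 0, 10)
n=1098: window = (0, 10, 12)
window at n=1098 equals window at n=0 → period = 1098

1098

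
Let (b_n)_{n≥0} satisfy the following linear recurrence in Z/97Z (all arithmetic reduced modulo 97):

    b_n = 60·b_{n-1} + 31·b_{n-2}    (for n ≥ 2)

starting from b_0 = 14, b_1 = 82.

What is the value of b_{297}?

b_2 = 60·82 + 31·14 = 19
b_3 = 60·19 + 31·82 = 93
b_4 = 60·93 + 31·19 = 58
b_5 = 60·58 + 31·93 = 58
b_6 = 60·58 + 31·58 = 40
b_7 = 60·40 + 31·58 = 27
Continuing the recurrence:
  b_8 = 47;  b_9 = 68;  b_10 = 8;  b_11 = 66;  b_12 = 37;  b_13 = 95
  b_14 = 57;  b_15 = 60;  b_16 = 32;  b_17 = 94;  b_18 = 36;  b_19 = 30
  b_20 = 6;  b_21 = 29;  b_22 = 83;  b_23 = 59;  b_24 = 2;  b_25 = 9
  b_26 = 20;  b_27 = 24;  b_28 = 23;  b_29 = 87;  b_30 = 16;  b_31 = 68
  b_32 = 17;  b_33 = 24;  b_34 = 27;  b_35 = 36;  b_36 = 87;  b_37 = 31
  b_38 = 95;  b_39 = 65;  b_40 = 55;  b_41 = 77;  b_42 = 20;  b_43 = 95
  b_44 = 15;  b_45 = 62;  b_46 = 14;  b_47 = 46;  b_48 = 90;  b_49 = 36
  b_50 = 3;  b_51 = 35;  b_52 = 59;  b_53 = 66;  b_54 = 66;  b_55 = 89
  b_56 = 14;  b_57 = 10;  b_58 = 64;  b_59 = 76;  b_60 = 45;  b_61 = 12
  b_62 = 78;  b_63 = 8;  b_64 = 85;  b_65 = 13;  b_66 = 20;  b_67 = 51
  b_68 = 91;  b_69 = 57;  b_70 = 33;  b_71 = 61;  b_72 = 27;  b_73 = 19
  b_74 = 37;  b_75 = 93;  b_76 = 34;  b_77 = 73;  b_78 = 2;  b_79 = 55
  b_80 = 64;  b_81 = 16;  b_82 = 34;  b_83 = 14;  b_84 = 51;  b_85 = 2
  b_86 = 52;  b_87 = 78;  b_88 = 84;  b_89 = 86;  b_90 = 4;  b_91 = 93
  b_92 = 78;  b_93 = 94;  b_94 = 7;  b_95 = 36;  b_96 = 49;  b_97 = 79
  b_98 = 51;  b_99 = 77;  b_100 = 90;  b_101 = 27;  b_102 = 45;  b_103 = 45
  b_104 = 21;  b_105 = 36;  b_106 = 95;  b_107 = 26;  b_108 = 43;  b_109 = 88
  b_110 = 17;  b_111 = 62;  b_112 = 76;  b_113 = 80;  b_114 = 75;  b_115 = 93
  b_116 = 48;  b_117 = 40;  b_118 = 8;  b_119 = 71;  b_120 = 46;  b_121 = 14
  b_122 = 35;  b_123 = 12;  b_124 = 59;  b_125 = 32;  b_126 = 63;  b_127 = 19
  b_128 = 86;  b_129 = 26;  b_130 = 55;  b_131 = 32;  b_132 = 36;  b_133 = 48
  b_134 = 19;  b_135 = 9;  b_136 = 62;  b_137 = 22;  b_138 = 41;  b_139 = 38
  b_140 = 59;  b_141 = 62;  b_142 = 20;  b_143 = 18;  b_144 = 51;  b_145 = 29
  b_146 = 23;  b_147 = 48;  b_148 = 4;  b_149 = 79;  b_150 = 14;  b_151 = 88
  b_152 = 88;  b_153 = 54;  b_154 = 51;  b_155 = 78;  b_156 = 53;  b_157 = 69
  b_158 = 60;  b_159 = 16;  b_160 = 7;  b_161 = 43;  b_162 = 81;  b_163 = 82
  b_164 = 59;  b_165 = 68;  b_166 = 89;  b_167 = 76;  b_168 = 44;  b_169 = 49
  b_170 = 36;  b_171 = 90;  b_172 = 17;  b_173 = 27;  b_174 = 13;  b_175 = 65
  b_176 = 35;  b_177 = 41;  b_178 = 53;  b_179 = 86;  b_180 = 13;  b_181 = 51
  b_182 = 68;  b_183 = 35;  b_184 = 37;  b_185 = 7;  b_186 = 15;  b_187 = 50
  b_188 = 70;  b_189 = 27;  b_190 = 7;  b_191 = 93;  b_192 = 74;  b_193 = 48
  b_194 = 33;  b_195 = 73;  b_196 = 68;  b_197 = 38;  b_198 = 23;  b_199 = 36
  b_200 = 60;  b_201 = 60;  b_202 = 28;  b_203 = 48;  b_204 = 62;  b_205 = 67
  b_206 = 25;  b_207 = 85;  b_208 = 55;  b_209 = 18;  b_210 = 69;  b_211 = 42
  b_212 = 3;  b_213 = 27;  b_214 = 64;  b_215 = 21;  b_216 = 43;  b_217 = 30
  b_218 = 29;  b_219 = 51;  b_220 = 79;  b_221 = 16;  b_222 = 14;  b_223 = 75
  b_224 = 84;  b_225 = 90;  b_226 = 50;  b_227 = 67;  b_228 = 41;  b_229 = 75
  b_230 = 48;  b_231 = 64;  b_232 = 90;  b_233 = 12;  b_234 = 18;  b_235 = 94
  b_236 = 87;  b_237 = 83;  b_238 = 14;  b_239 = 18;  b_240 = 59;  b_241 = 24
  b_242 = 68;  b_243 = 71;  b_244 = 63;  b_245 = 64;  b_246 = 70;  b_247 = 73
  b_248 = 51;  b_249 = 85;  b_250 = 85;  b_251 = 72;  b_252 = 68;  b_253 = 7
  b_254 = 6;  b_255 = 92;  b_256 = 80;  b_257 = 86;  b_258 = 74;  b_259 = 25
  b_260 = 11;  b_261 = 77;  b_262 = 14;  b_263 = 26;  b_264 = 54;  b_265 = 69
  b_266 = 91;  b_267 = 33;  b_268 = 48;  b_269 = 23;  b_270 = 55;  b_271 = 36
  b_272 = 82;  b_273 = 22;  b_274 = 79;  b_275 = 87;  b_276 = 6;  b_277 = 50
  b_278 = 82;  b_279 = 68;  b_280 = 26;  b_281 = 79;  b_282 = 17;  b_283 = 74
  b_284 = 20;  b_285 = 2;  b_286 = 61;  b_287 = 36;  b_288 = 74;  b_289 = 27
  b_290 = 34;  b_291 = 64;  b_292 = 44;  b_293 = 65;  b_294 = 26;  b_295 = 83
b_296 = 60·83 + 31·26 = 63
b_297 = 60·63 + 31·83 = 48

48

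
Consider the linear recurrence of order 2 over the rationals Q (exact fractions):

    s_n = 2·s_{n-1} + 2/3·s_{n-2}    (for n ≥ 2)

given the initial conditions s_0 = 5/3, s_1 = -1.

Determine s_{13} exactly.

s_2 = 2·-1 + 2/3·5/3 = -8/9
s_3 = 2·-8/9 + 2/3·-1 = -22/9
s_4 = 2·-22/9 + 2/3·-8/9 = -148/27
s_5 = 2·-148/27 + 2/3·-22/9 = -340/27
s_6 = 2·-340/27 + 2/3·-148/27 = -2336/81
s_7 = 2·-2336/81 + 2/3·-340/27 = -1784/27
s_8 = 2·-1784/27 + 2/3·-2336/81 = -36784/243
s_9 = 2·-36784/243 + 2/3·-1784/27 = -84272/243
s_10 = 2·-84272/243 + 2/3·-36784/243 = -579200/729
s_11 = 2·-579200/729 + 2/3·-84272/243 = -1326944/729
s_12 = 2·-1326944/729 + 2/3·-579200/729 = -9120064/2187
s_13 = 2·-9120064/2187 + 2/3·-1326944/729 = -6964672/729

-6964672/729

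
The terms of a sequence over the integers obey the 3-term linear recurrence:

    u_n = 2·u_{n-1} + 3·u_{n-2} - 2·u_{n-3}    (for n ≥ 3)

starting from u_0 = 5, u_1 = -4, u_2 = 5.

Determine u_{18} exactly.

u_3 = 2·5 + 3·-4 + -2·5 = -12
u_4 = 2·-12 + 3·5 + -2·-4 = -1
u_5 = 2·-1 + 3·-12 + -2·5 = -48
u_6 = 2·-48 + 3·-1 + -2·-12 = -75
u_7 = 2·-75 + 3·-48 + -2·-1 = -292
u_8 = 2·-292 + 3·-75 + -2·-48 = -713
u_9 = 2·-713 + 3·-292 + -2·-75 = -2152
u_10 = 2·-2152 + 3·-713 + -2·-292 = -5859
u_11 = 2·-5859 + 3·-2152 + -2·-713 = -16748
u_12 = 2·-16748 + 3·-5859 + -2·-2152 = -46769
u_13 = 2·-46769 + 3·-16748 + -2·-5859 = -132064
u_14 = 2·-132064 + 3·-46769 + -2·-16748 = -370939
u_15 = 2·-370939 + 3·-132064 + -2·-46769 = -1044532
u_16 = 2·-1044532 + 3·-370939 + -2·-132064 = -2937753
u_17 = 2·-2937753 + 3·-1044532 + -2·-370939 = -8267224
u_18 = 2·-8267224 + 3·-2937753 + -2·-1044532 = -23258643

-23258643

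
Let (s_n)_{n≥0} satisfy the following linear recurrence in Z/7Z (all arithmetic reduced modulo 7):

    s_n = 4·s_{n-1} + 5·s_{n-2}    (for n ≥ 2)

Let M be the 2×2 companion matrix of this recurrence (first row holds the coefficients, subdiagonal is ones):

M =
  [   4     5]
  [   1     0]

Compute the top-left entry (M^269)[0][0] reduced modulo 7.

(M^269)[0][0] is the top entry after applying M 269 times to the unit state (1, 0). Equivalently it is h_{270} for the auxiliary sequence (h_n) obeying the same recurrence with h_1 = 1 and h_i = 0 for 0 ≤ i < 1:
h_2 = 4·1 + 5·0 = 4
h_3 = 4·4 + 5·1 = 0
h_4 = 4·0 + 5·4 = 6
h_5 = 4·6 + 5·0 = 3
h_6 = 4·3 + 5·6 = 0
h_7 = 4·0 + 5·3 = 1
(h_6, h_7) = (0, 1) = (h_0, h_1), so the sequence has period 6.
270 ≡ 0 (mod 6), hence h_270 = h_0 = 0.

0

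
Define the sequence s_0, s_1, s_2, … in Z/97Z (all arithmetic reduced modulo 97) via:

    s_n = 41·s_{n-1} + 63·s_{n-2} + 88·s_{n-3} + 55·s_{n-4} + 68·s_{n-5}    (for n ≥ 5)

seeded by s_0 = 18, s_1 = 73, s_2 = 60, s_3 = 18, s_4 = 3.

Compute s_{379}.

73

s_5 = 41·3 + 63·18 + 88·60 + 55·73 + 68·18 = 39
s_6 = 41·39 + 63·3 + 88·18 + 55·60 + 68·73 = 93
s_7 = 41·93 + 63·39 + 88·3 + 55·18 + 68·60 = 61
s_8 = 41·61 + 63·93 + 88·39 + 55·3 + 68·18 = 86
s_9 = 41·86 + 63·61 + 88·93 + 55·39 + 68·3 = 54
s_10 = 41·54 + 63·86 + 88·61 + 55·93 + 68·39 = 9
Continuing the recurrence:
  s_11 = 66;  s_12 = 25;  s_13 = 49;  s_14 = 76;  s_15 = 35;  s_16 = 5
  s_17 = 10;  s_18 = 65;  s_19 = 61;  s_20 = 43;  s_21 = 91;  s_22 = 58
  s_23 = 76;  s_24 = 48;  s_25 = 1;  s_26 = 22;  s_27 = 24;  s_28 = 81
  s_29 = 0;  s_30 = 54;  s_31 = 33;  s_32 = 75;  s_33 = 88;  s_34 = 45
  s_35 = 76;  s_36 = 82;  s_37 = 31;  s_38 = 50;  s_39 = 29;  s_40 = 61
  s_41 = 4;  s_42 = 68;  s_43 = 17;  s_44 = 87;  s_45 = 52;  s_46 = 26
  s_47 = 0;  s_48 = 30;  s_49 = 72;  s_50 = 11;  s_51 = 83;  s_52 = 54
  s_53 = 55;  s_54 = 32;  s_55 = 1;  s_56 = 88;  s_57 = 89;  s_58 = 37
  s_59 = 27;  s_60 = 76;  s_61 = 37;  s_62 = 84;  s_63 = 71;  s_64 = 15
  s_65 = 89;  s_66 = 33;  s_67 = 49;  s_68 = 16;  s_69 = 49;  s_70 = 64
  s_71 = 30;  s_72 = 12;  s_73 = 60;  s_74 = 1;  s_75 = 15;  s_76 = 25
  s_77 = 63;  s_78 = 10;  s_79 = 3;  s_80 = 59;  s_81 = 20;  s_82 = 32
  s_83 = 73;  s_84 = 33;  s_85 = 9;  s_86 = 61;  s_87 = 38;  s_88 = 71
  s_89 = 26;  s_90 = 46;  s_91 = 5;  s_92 = 46;  s_93 = 91;  s_94 = 18
  s_95 = 51;  s_96 = 38;  s_97 = 35;  s_98 = 72;  s_99 = 17;  s_100 = 0
  s_101 = 82;  s_102 = 43;  s_103 = 53;  s_104 = 62;  s_105 = 13;  s_106 = 69
  s_107 = 5;  s_108 = 3;  s_109 = 92;  s_110 = 59;  s_111 = 60;  s_112 = 34
  s_113 = 13;  s_114 = 93;  s_115 = 95;  s_116 = 67;  s_117 = 58;  s_118 = 6
  s_119 = 5;  s_120 = 21;  s_121 = 41;  s_122 = 55;  s_123 = 94;  s_124 = 6
  s_125 = 44;  s_126 = 68;  s_127 = 60;  s_128 = 72;  s_129 = 24;  s_130 = 72
  s_131 = 3;  s_132 = 67;  s_133 = 65;  s_134 = 35;  s_135 = 94;  s_136 = 51
  s_137 = 18;  s_138 = 41;  s_139 = 12;  s_140 = 82;  s_141 = 59;  s_142 = 92
  s_143 = 14;  s_144 = 10;  s_145 = 70;  s_146 = 30;  s_147 = 63;  s_148 = 10
  s_149 = 6;  s_150 = 26;  s_151 = 69;  s_152 = 32;  s_153 = 33;  s_154 = 27
  s_155 = 22;  s_156 = 28;  s_157 = 74;  s_158 = 84;  s_159 = 36;  s_160 = 20
  s_161 = 61;  s_162 = 91;  s_163 = 51;  s_164 = 56;  s_165 = 93;  s_166 = 30
  s_167 = 58;  s_168 = 85;  s_169 = 78;  s_170 = 0;  s_171 = 67;  s_172 = 91
  s_173 = 77;  s_174 = 11;  s_175 = 20;  s_176 = 2;  s_177 = 26;  s_178 = 63
  s_179 = 37;  s_180 = 29;  s_181 = 57;  s_182 = 43;  s_183 = 63;  s_184 = 63
  s_185 = 20;  s_186 = 84;  s_187 = 50;  s_188 = 70;  s_189 = 75;  s_190 = 17
  s_191 = 62;  s_192 = 3;  s_193 = 54;  s_194 = 23;  s_195 = 57;  s_196 = 18
  s_197 = 21;  s_198 = 17;  s_199 = 58;  s_200 = 75;  s_201 = 31;  s_202 = 77
  s_203 = 51;  s_204 = 85;  s_205 = 6;  s_206 = 39;  s_207 = 38;  s_208 = 76
  s_209 = 17;  s_210 = 33;  s_211 = 80;  s_212 = 39;  s_213 = 29;  s_214 = 77
  s_215 = 25;  s_216 = 8;  s_217 = 25;  s_218 = 42;  s_219 = 39;  s_220 = 49
  s_221 = 90;  s_222 = 57;  s_223 = 54;  s_224 = 60;  s_225 = 51;  s_226 = 90
  s_227 = 17;  s_228 = 76;  s_229 = 77;  s_230 = 11;  s_231 = 33;  s_232 = 93
  s_233 = 64;  s_234 = 59;  s_235 = 29;  s_236 = 49;  s_237 = 54;  s_238 = 27
  s_239 = 72;  s_240 = 7;  s_241 = 18;  s_242 = 62;  s_243 = 0;  s_244 = 4
  s_245 = 5;  s_246 = 47;  s_247 = 20;  s_248 = 76;  s_249 = 38;  s_250 = 70
  s_251 = 49;  s_252 = 74;  s_253 = 42;  s_254 = 58;  s_255 = 76;  s_256 = 20
  s_257 = 12;  s_258 = 33;  s_259 = 62;  s_260 = 14;  s_261 = 92;  s_262 = 34
  s_263 = 11;  s_264 = 58;  s_265 = 47;  s_266 = 28;  s_267 = 5;  s_268 = 52
  s_269 = 91;  s_270 = 58;  s_271 = 25;  s_272 = 76;  s_273 = 3;  s_274 = 96
  s_275 = 30;  s_276 = 36;  s_277 = 75;  s_278 = 81;  s_279 = 89;  s_280 = 69
  s_281 = 21;  s_282 = 91;  s_283 = 92;  s_284 = 54;  s_285 = 40;  s_286 = 74
  s_287 = 20;  s_288 = 89;  s_289 = 27;  s_290 = 35;  s_291 = 28;  s_292 = 53
  s_293 = 4;  s_294 = 28;  s_295 = 90;  s_296 = 52;  s_297 = 25;  s_298 = 65
  s_299 = 53;  s_300 = 85;  s_301 = 92;  s_302 = 54;  s_303 = 30;  s_304 = 55
  s_305 = 46;  s_306 = 48;  s_307 = 90;  s_308 = 16;  s_309 = 39;  s_310 = 96
  s_311 = 10;  s_312 = 12;  s_313 = 96;  s_314 = 21;  s_315 = 8;  s_316 = 90
  s_317 = 13;  s_318 = 40;  s_319 = 25;  s_320 = 95;  s_321 = 14;  s_322 = 9
  s_323 = 29;  s_324 = 19;  s_325 = 55;  s_326 = 79;  s_327 = 10;  s_328 = 52
  s_329 = 63;  s_330 = 80;  s_331 = 93;  s_332 = 89;  s_333 = 75;  s_334 = 39
  s_335 = 73;  s_336 = 86;  s_337 = 6;  s_338 = 30;  s_339 = 32;  s_340 = 38
  s_341 = 73;  s_342 = 76;  s_343 = 18;  s_344 = 17;  s_345 = 83;  s_346 = 70
  s_347 = 39;  s_348 = 49;  s_349 = 51;  s_350 = 62;  s_351 = 94;  s_352 = 38
  s_353 = 61;  s_354 = 63;  s_355 = 47;  s_356 = 55;  s_357 = 15;  s_358 = 18
  s_359 = 6;  s_360 = 94;  s_361 = 2;  s_362 = 6;  s_363 = 13;  s_364 = 69
  s_365 = 8;  s_366 = 77;  s_367 = 89;  s_368 = 12;  s_369 = 62;  s_370 = 1
  s_371 = 2;  s_372 = 91;  s_373 = 23;  s_374 = 65;  s_375 = 78;  s_376 = 5
  s_377 = 56
s_378 = 41·56 + 63·5 + 88·78 + 55·65 + 68·23 = 64
s_379 = 41·64 + 63·56 + 88·5 + 55·78 + 68·65 = 73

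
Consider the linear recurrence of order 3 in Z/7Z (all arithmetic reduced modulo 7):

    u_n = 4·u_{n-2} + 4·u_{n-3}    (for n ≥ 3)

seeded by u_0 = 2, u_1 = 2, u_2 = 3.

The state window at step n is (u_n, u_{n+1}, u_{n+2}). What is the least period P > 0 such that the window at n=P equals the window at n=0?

24

n=0: window = (2, 2, 3)
n=1: window = (2, 3, 2)
n=2: window = (3, 2, 6)
n=3: window = (2, 6, 6)
n=4: window = (6, 6, 4)
n=5: window = (6, 4, 6)
n=6: window = (4, 6, 5)
n=7: window = (6, 5, 5)
n=8: window = (5, 5, 2)
n=9: window = (5, 2, 5)
n=10: window = (2, 5, 0)
n=11: window = (5, 0, 0)
n=12: window = (0, 0, 6)
n=13: window = (0, 6, 0)
n=14: window = (6, 0, 3)
n=15: window = (0, 3, 3)
n=16: window = (3, 3, 5)
n=17: window = (3, 5, 3)
n=18: window = (5, 3, 4)
n=19: window = (3, 4, 4)
n=20: window = (4, 4, 0)
n=21: window = (4, 0, 4)
n=22: window = (0, 4, 2)
n=23: window = (4, 2, 2)
n=24: window = (2, 2, 3)
window at n=24 equals window at n=0 → period = 24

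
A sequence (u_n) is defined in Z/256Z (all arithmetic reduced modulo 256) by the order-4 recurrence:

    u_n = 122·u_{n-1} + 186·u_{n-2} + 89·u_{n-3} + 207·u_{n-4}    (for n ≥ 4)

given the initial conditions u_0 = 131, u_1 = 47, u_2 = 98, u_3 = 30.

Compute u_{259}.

184

u_4 = 122·30 + 186·98 + 89·47 + 207·131 = 196
u_5 = 122·196 + 186·30 + 89·98 + 207·47 = 71
u_6 = 122·71 + 186·196 + 89·30 + 207·98 = 234
u_7 = 122·234 + 186·71 + 89·196 + 207·30 = 128
u_8 = 122·128 + 186·234 + 89·71 + 207·196 = 47
u_9 = 122·47 + 186·128 + 89·234 + 207·71 = 41
Continuing the recurrence:
  u_10 = 102;  u_11 = 61;  u_12 = 112;  u_13 = 79;  u_14 = 181;  u_15 = 235
  u_16 = 135;  u_17 = 226;  u_18 = 216;  u_19 = 24;  u_20 = 27;  u_21 = 36
  u_22 = 198;  u_23 = 79;  u_24 = 219;  u_25 = 182;  u_26 = 107;  u_27 = 62
  u_28 = 165;  u_29 = 11;  u_30 = 51;  u_31 = 203;  u_32 = 10;  u_33 = 226
  u_34 = 200;  u_35 = 35;  u_36 = 166;  u_37 = 208;  u_38 = 159;  u_39 = 233
  u_40 = 26;  u_41 = 37;  u_42 = 24;  u_43 = 195;  u_44 = 65;  u_45 = 235
  u_46 = 107;  u_47 = 2;  u_48 = 244;  u_49 = 244;  u_50 = 199;  u_51 = 144
  u_52 = 86;  u_53 = 23;  u_54 = 107;  u_55 = 10;  u_56 = 11;  u_57 = 78
  u_58 = 41;  u_59 = 31;  u_60 = 147;  u_61 = 231;  u_62 = 210;  u_63 = 22
  u_64 = 60;  u_65 = 95;  u_66 = 82;  u_67 = 192;  u_68 = 159;  u_69 = 153
  u_70 = 126;  u_71 = 189;  u_72 = 96;  u_73 = 151;  u_74 = 77;  u_75 = 155
  u_76 = 239;  u_77 = 98;  u_78 = 128;  u_79 = 160;  u_80 = 147;  u_81 = 12
  u_82 = 166;  u_83 = 79;  u_84 = 75;  u_85 = 142;  u_86 = 219;  u_87 = 126
  u_88 = 45;  u_89 = 243;  u_90 = 99;  u_91 = 67;  u_92 = 186;  u_93 = 58
  u_94 = 32;  u_95 = 59;  u_96 = 238;  u_97 = 80;  u_98 = 111;  u_99 = 121
  u_100 = 146;  u_101 = 197;  u_102 = 200;  u_103 = 11;  u_104 = 25;  u_105 = 187
  u_106 = 211;  u_107 = 2;  u_108 = 124;  u_109 = 28;  u_110 = 191;  u_111 = 24
  u_112 = 54;  u_113 = 55;  u_114 = 59;  u_115 = 66;  u_116 = 27;  u_117 = 206
  u_118 = 113;  u_119 = 71;  u_120 = 99;  u_121 = 159;  u_122 = 194;  u_123 = 206
  u_124 = 116;  u_125 = 247;  u_126 = 122;  u_127 = 128;  u_128 = 79;  u_129 = 201
  u_130 = 86;  u_131 = 253;  u_132 = 208;  u_133 = 95;  u_134 = 229;  u_135 = 11
  u_136 = 215;  u_137 = 226;  u_138 = 232;  u_139 = 104;  u_140 = 139;  u_141 = 52
  u_142 = 134;  u_143 = 15;  u_144 = 251;  u_145 = 38;  u_146 = 11;  u_147 = 62
  u_148 = 181;  u_149 = 219;  u_150 = 83;  u_151 = 187;  u_152 = 234;  u_153 = 82
  u_154 = 56;  u_155 = 211;  u_156 = 246;  u_157 = 80;  u_158 = 127;  u_159 = 201
  u_160 = 202;  u_161 = 37;  u_162 = 248;  u_163 = 211;  u_164 = 241;  u_165 = 75
  u_166 = 187;  u_167 = 2;  u_168 = 196;  u_169 = 132;  u_170 = 55;  u_171 = 224
  u_172 = 22;  u_173 = 23;  u_174 = 75;  u_175 = 58;  u_176 = 235;  u_177 = 206
  u_178 = 185;  u_179 = 111;  u_180 = 243;  u_181 = 87;  u_182 = 50;  u_183 = 70
  u_184 = 108;  u_185 = 15;  u_186 = 98;  u_187 = 192;  u_188 = 63;  u_189 = 185
  u_190 = 238;  u_191 = 253;  u_192 = 192;  u_193 = 167;  u_194 = 125;  u_195 = 59
  u_196 = 63;  u_197 = 98;  u_198 = 16;  u_199 = 112;  u_200 = 3;  u_201 = 156
  u_202 = 102;  u_203 = 143;  u_204 = 235;  u_205 = 126;  u_206 = 251;  u_207 = 126
  u_208 = 61;  u_209 = 195;  u_210 = 3;  u_211 = 51;  u_212 = 154;  u_213 = 42
  u_214 = 16;  u_215 = 235;  u_216 = 190;  u_217 = 208;  u_218 = 207;  u_219 = 217
  u_220 = 194;  u_221 = 69;  u_222 = 168;  u_223 = 27;  u_224 = 201;  u_225 = 155
  u_226 = 35;  u_227 = 2;  u_228 = 204;  u_229 = 44;  u_230 = 47;  u_231 = 232
  u_232 = 246;  u_233 = 183;  u_234 = 155;  u_235 = 242;  u_236 = 123;  u_237 = 78
  u_238 = 1;  u_239 = 151;  u_240 = 67;  u_241 = 15;  u_242 = 34;  u_243 = 126
  u_244 = 36;  u_245 = 167;  u_246 = 10;  u_247 = 128;  u_248 = 111;  u_249 = 105
  u_250 = 70;  u_251 = 189;  u_252 = 48;  u_253 = 111;  u_254 = 21;  u_255 = 43
  u_256 = 39;  u_257 = 226
u_258 = 122·226 + 186·39 + 89·43 + 207·21 = 248
u_259 = 122·248 + 186·226 + 89·39 + 207·43 = 184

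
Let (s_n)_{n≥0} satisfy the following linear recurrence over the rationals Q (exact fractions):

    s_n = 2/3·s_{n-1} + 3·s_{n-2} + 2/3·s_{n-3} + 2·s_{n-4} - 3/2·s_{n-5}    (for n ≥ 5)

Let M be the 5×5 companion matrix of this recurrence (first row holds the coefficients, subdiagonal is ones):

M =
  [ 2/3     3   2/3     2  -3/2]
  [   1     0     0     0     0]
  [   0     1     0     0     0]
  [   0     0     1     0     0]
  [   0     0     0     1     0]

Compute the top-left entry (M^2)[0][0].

31/9

(M^2)[0][0] is the top entry after applying M 2 times to the unit state (1, 0, 0, 0, 0). Equivalently it is h_{6} for the auxiliary sequence (h_n) obeying the same recurrence with h_4 = 1 and h_i = 0 for 0 ≤ i < 4:
h_5 = 2/3·1 + 3·0 + 2/3·0 + 2·0 + -3/2·0 = 2/3
h_6 = 2/3·2/3 + 3·1 + 2/3·0 + 2·0 + -3/2·0 = 31/9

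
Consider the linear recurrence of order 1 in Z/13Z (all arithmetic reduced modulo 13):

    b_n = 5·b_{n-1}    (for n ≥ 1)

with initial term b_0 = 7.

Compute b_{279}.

4

b_1 = 5·7 = 9
b_2 = 5·9 = 6
b_3 = 5·6 = 4
b_4 = 5·4 = 7
(b_4) = (7) = (b_0), so the sequence has period 4.
279 ≡ 3 (mod 4), hence b_279 = b_3 = 4.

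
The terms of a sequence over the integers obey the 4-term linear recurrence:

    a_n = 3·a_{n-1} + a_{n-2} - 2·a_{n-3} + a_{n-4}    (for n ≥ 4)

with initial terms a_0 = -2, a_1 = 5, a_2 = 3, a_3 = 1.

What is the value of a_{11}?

a_4 = 3·1 + 1·3 + -2·5 + 1·-2 = -6
a_5 = 3·-6 + 1·1 + -2·3 + 1·5 = -18
a_6 = 3·-18 + 1·-6 + -2·1 + 1·3 = -59
a_7 = 3·-59 + 1·-18 + -2·-6 + 1·1 = -182
a_8 = 3·-182 + 1·-59 + -2·-18 + 1·-6 = -575
a_9 = 3·-575 + 1·-182 + -2·-59 + 1·-18 = -1807
a_10 = 3·-1807 + 1·-575 + -2·-182 + 1·-59 = -5691
a_11 = 3·-5691 + 1·-1807 + -2·-575 + 1·-182 = -17912

-17912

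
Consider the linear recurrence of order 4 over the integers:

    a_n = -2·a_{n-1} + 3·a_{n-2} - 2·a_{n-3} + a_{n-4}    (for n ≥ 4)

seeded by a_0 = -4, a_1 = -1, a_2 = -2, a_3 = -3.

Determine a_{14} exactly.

27254

a_4 = -2·-3 + 3·-2 + -2·-1 + 1·-4 = -2
a_5 = -2·-2 + 3·-3 + -2·-2 + 1·-1 = -2
a_6 = -2·-2 + 3·-2 + -2·-3 + 1·-2 = 2
a_7 = -2·2 + 3·-2 + -2·-2 + 1·-3 = -9
a_8 = -2·-9 + 3·2 + -2·-2 + 1·-2 = 26
a_9 = -2·26 + 3·-9 + -2·2 + 1·-2 = -85
a_10 = -2·-85 + 3·26 + -2·-9 + 1·2 = 268
a_11 = -2·268 + 3·-85 + -2·26 + 1·-9 = -852
a_12 = -2·-852 + 3·268 + -2·-85 + 1·26 = 2704
a_13 = -2·2704 + 3·-852 + -2·268 + 1·-85 = -8585
a_14 = -2·-8585 + 3·2704 + -2·-852 + 1·268 = 27254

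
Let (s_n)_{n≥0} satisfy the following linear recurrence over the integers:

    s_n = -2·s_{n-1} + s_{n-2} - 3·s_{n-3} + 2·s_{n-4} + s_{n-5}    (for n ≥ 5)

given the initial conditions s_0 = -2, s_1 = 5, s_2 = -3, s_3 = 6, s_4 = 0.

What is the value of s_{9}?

1307

s_5 = -2·0 + 1·6 + -3·-3 + 2·5 + 1·-2 = 23
s_6 = -2·23 + 1·0 + -3·6 + 2·-3 + 1·5 = -65
s_7 = -2·-65 + 1·23 + -3·0 + 2·6 + 1·-3 = 162
s_8 = -2·162 + 1·-65 + -3·23 + 2·0 + 1·6 = -452
s_9 = -2·-452 + 1·162 + -3·-65 + 2·23 + 1·0 = 1307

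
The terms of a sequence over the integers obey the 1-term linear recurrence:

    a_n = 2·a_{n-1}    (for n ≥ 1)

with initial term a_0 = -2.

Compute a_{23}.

a_1 = 2·-2 = -4
a_2 = 2·-4 = -8
a_3 = 2·-8 = -16
a_4 = 2·-16 = -32
a_5 = 2·-32 = -64
a_6 = 2·-64 = -128
a_7 = 2·-128 = -256
a_8 = 2·-256 = -512
a_9 = 2·-512 = -1024
a_10 = 2·-1024 = -2048
a_11 = 2·-2048 = -4096
a_12 = 2·-4096 = -8192
a_13 = 2·-8192 = -16384
a_14 = 2·-16384 = -32768
a_15 = 2·-32768 = -65536
a_16 = 2·-65536 = -131072
a_17 = 2·-131072 = -262144
a_18 = 2·-262144 = -524288
a_19 = 2·-524288 = -1048576
a_20 = 2·-1048576 = -2097152
a_21 = 2·-2097152 = -4194304
a_22 = 2·-4194304 = -8388608
a_23 = 2·-8388608 = -16777216

-16777216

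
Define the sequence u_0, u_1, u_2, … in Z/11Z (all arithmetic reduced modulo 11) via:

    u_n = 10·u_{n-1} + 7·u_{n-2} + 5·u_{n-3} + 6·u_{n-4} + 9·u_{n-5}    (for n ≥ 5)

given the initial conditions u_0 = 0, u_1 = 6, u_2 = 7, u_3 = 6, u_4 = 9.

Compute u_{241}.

u_5 = 10·9 + 7·6 + 5·7 + 6·6 + 9·0 = 5
u_6 = 10·5 + 7·9 + 5·6 + 6·7 + 9·6 = 8
u_7 = 10·8 + 7·5 + 5·9 + 6·6 + 9·7 = 6
u_8 = 10·6 + 7·8 + 5·5 + 6·9 + 9·6 = 7
u_9 = 10·7 + 7·6 + 5·8 + 6·5 + 9·9 = 10
u_10 = 10·10 + 7·7 + 5·6 + 6·8 + 9·5 = 8
Continuing the recurrence:
  u_11 = 7;  u_12 = 8;  u_13 = 6;  u_14 = 3;  u_15 = 6;  u_16 = 2
  u_17 = 9;  u_18 = 8;  u_19 = 7;  u_20 = 6;  u_21 = 1;  u_22 = 7
  u_23 = 1;  u_24 = 9;  u_25 = 5;  u_26 = 4;  u_27 = 2;  u_28 = 4
  u_29 = 9;  u_30 = 10;  u_31 = 0;  u_32 = 3;  u_33 = 5;  u_34 = 3
  u_35 = 5;  u_36 = 4;  u_37 = 4;  u_38 = 2;  u_39 = 4;  u_40 = 0
  u_41 = 10;  u_42 = 3;  u_43 = 10;  u_44 = 9;  u_45 = 4;  u_46 = 8
  u_47 = 9;  u_48 = 2;  u_49 = 8;  u_50 = 3;  u_51 = 2;  u_52 = 9
  u_53 = 9;  u_54 = 0;  u_55 = 4;  u_56 = 3;  u_57 = 6;  u_58 = 6
  u_59 = 9;  u_60 = 7;  u_61 = 6;  u_62 = 2;  u_63 = 7;  u_64 = 6
  u_65 = 9;  u_66 = 2;  u_67 = 8;  u_68 = 7;  u_69 = 2;  u_70 = 4
  u_71 = 1;  u_72 = 8;  u_73 = 6;  u_74 = 9;  u_75 = 5;  u_76 = 2
  u_77 = 10;  u_78 = 5;  u_79 = 10;  u_80 = 0;  u_81 = 8;  u_82 = 8
  u_83 = 10;  u_84 = 0;  u_85 = 4;  u_86 = 1;  u_87 = 5;  u_88 = 2
  u_89 = 7;  u_90 = 8;  u_91 = 2;  u_92 = 3;  u_93 = 1;  u_94 = 9
  u_95 = 9;  u_96 = 7;  u_97 = 2;  u_98 = 1;  u_99 = 7;  u_100 = 1
  u_101 = 7;  u_102 = 4;  u_103 = 2;  u_104 = 9;  u_105 = 10;  u_106 = 7
  u_107 = 2;  u_108 = 4;  u_109 = 10;  u_110 = 6;  u_111 = 5;  u_112 = 8
  u_113 = 10;  u_114 = 10;  u_115 = 8;  u_116 = 7;  u_117 = 0;  u_118 = 8
  u_119 = 0;  u_120 = 5;  u_121 = 10;  u_122 = 7;  u_123 = 6;  u_124 = 2
  u_125 = 4;  u_126 = 7;  u_127 = 9;  u_128 = 5;  u_129 = 3;  u_130 = 1
  u_131 = 8;  u_132 = 4;  u_133 = 10;  u_134 = 3;  u_135 = 1;  u_136 = 1
  u_137 = 7;  u_138 = 3;  u_139 = 7;  u_140 = 9;  u_141 = 7;  u_142 = 7
  u_143 = 2;  u_144 = 1;  u_145 = 6;  u_146 = 6;  u_147 = 6;  u_148 = 2
  u_149 = 5;  u_150 = 8;  u_151 = 6;  u_152 = 9;  u_153 = 0;  u_154 = 10
  u_155 = 0;  u_156 = 2;  u_157 = 8;  u_158 = 0;  u_159 = 2;  u_160 = 6
  u_161 = 8;  u_162 = 6;  u_163 = 4;  u_164 = 0;  u_165 = 6;  u_166 = 1
  u_167 = 9;  u_168 = 9;  u_169 = 7;  u_170 = 7;  u_171 = 7;  u_172 = 3
  u_173 = 6;  u_174 = 1;  u_175 = 7;  u_176 = 1;  u_177 = 6;  u_178 = 8
  u_179 = 2;  u_180 = 10;  u_181 = 1;  u_182 = 5;  u_183 = 4;  u_184 = 4
  u_185 = 2;  u_186 = 8;  u_187 = 7;  u_188 = 9;  u_189 = 7;  u_190 = 3
  u_191 = 7;  u_192 = 1;  u_193 = 10;  u_194 = 3;  u_195 = 9;  u_196 = 10
  u_197 = 5;  u_198 = 9;  u_199 = 3;  u_200 = 6;  u_201 = 4;  u_202 = 9
  u_203 = 5;  u_204 = 9;  u_205 = 6;  u_206 = 7;  u_207 = 4;  u_208 = 9
  u_209 = 6;  u_210 = 8;  u_211 = 1;  u_212 = 10;  u_213 = 0;  u_214 = 1
  u_215 = 6;  u_216 = 4;  u_217 = 1;  u_218 = 8;  u_219 = 9;  u_220 = 9
  u_221 = 4;  u_222 = 7;  u_223 = 5;  u_224 = 1;  u_225 = 9;  u_226 = 2
  u_227 = 5;  u_228 = 6;  u_229 = 3;  u_230 = 3;  u_231 = 8;  u_232 = 10
  u_233 = 1;  u_234 = 0;  u_235 = 0;  u_236 = 5;  u_237 = 3;  u_238 = 8
  u_239 = 5
u_240 = 10·5 + 7·8 + 5·3 + 6·5 + 9·0 = 8
u_241 = 10·8 + 7·5 + 5·8 + 6·3 + 9·5 = 9

9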